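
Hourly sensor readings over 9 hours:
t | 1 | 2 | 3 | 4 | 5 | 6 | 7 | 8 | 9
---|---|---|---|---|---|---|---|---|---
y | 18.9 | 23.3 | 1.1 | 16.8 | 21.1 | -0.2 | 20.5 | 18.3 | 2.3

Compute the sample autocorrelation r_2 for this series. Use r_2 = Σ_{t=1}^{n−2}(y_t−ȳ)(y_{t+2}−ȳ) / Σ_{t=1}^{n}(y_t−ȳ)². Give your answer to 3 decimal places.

-0.361

Mean ȳ = (18.9 + 23.3 + 1.1 + 16.8 + 21.1 − 0.2 + 20.5 + 18.3 + 2.3)/9 = 13.5667
Σ(y_t−ȳ)(y_{t+2}−ȳ) = (-66.4889) + (31.4711) + (-93.9156) + (-44.5122) + (52.2311) + (-65.1622) + (-78.1156) = -264.4922
Denominator Σ(y_t−ȳ)² = 732.7400
r_2 = -264.4922 / 732.7400 = -0.361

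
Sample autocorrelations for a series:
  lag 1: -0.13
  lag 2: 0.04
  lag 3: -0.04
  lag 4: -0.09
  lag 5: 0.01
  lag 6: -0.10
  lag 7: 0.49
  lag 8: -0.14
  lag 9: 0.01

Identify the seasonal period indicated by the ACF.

7

The largest autocorrelation is r_7 = 0.49; the remaining lags stay at or below 0.04.
The dominant spike at lag 7 indicates a seasonal period of 7.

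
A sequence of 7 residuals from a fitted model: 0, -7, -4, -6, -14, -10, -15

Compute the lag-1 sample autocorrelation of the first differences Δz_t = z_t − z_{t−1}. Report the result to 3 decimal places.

-0.593

First differences Δz: -7, 3, -2, -8, 4, -5
Mean of differences = -2.5000
Numerator Σ(Δz_t−Δz̄)(Δz_{t+1}−Δz̄) = -76.7500
Denominator Σ(Δz_t−Δz̄)² = 129.5000
r_1(Δz) = -76.7500 / 129.5000 = -0.593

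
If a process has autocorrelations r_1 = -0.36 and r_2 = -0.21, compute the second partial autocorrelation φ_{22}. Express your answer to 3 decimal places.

-0.390

φ_{22} = (r_2 − r_1²) / (1 − r_1²)
r_1² = (-0.36)² = 0.1296
Numerator = -0.21 − 0.1296 = -0.3396; denominator = 1 − 0.1296 = 0.8704
φ_{22} = -0.3396 / 0.8704 = -0.390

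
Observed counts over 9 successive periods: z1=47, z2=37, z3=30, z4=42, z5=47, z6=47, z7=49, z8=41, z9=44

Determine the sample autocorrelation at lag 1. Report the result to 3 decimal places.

0.293

Mean z̄ = (47 + 37 + 30 + 42 + 47 + 47 + 49 + 41 + 44)/9 = 42.6667
Numerator Σ_{t=1}^{8}(z_t−z̄)(z_{t+1}−z̄) = 86.2222
Denominator Σ(z_t−z̄)² = 294.0000
r_1 = 86.2222 / 294.0000 = 0.293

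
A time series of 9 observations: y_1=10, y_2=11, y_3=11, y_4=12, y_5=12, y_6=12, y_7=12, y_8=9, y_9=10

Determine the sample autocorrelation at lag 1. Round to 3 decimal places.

0.300

Mean ȳ = (10 + 11 + 11 + 12 + 12 + 12 + 12 + 9 + 10)/9 = 11.0000
Numerator Σ_{t=1}^{8}(y_t−ȳ)(y_{t+1}−ȳ) = 3.0000
Denominator Σ(y_t−ȳ)² = 10.0000
r_1 = 3.0000 / 10.0000 = 0.300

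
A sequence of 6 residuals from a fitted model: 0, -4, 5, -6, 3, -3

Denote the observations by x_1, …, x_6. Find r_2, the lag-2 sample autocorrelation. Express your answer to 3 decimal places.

Mean x̄ = (0 − 4 + 5 − 6 + 3 − 3)/6 = -0.8333
Deviations from mean: 0.8333, -3.1667, 5.8333, -5.1667, 3.8333, -2.1667
Numerator Σ_{t=1}^{4}(x_t−x̄)(x_{t+2}−x̄) = 54.7778
Denominator Σ(x_t−x̄)² = 90.8333
r_2 = 54.7778 / 90.8333 = 0.603

0.603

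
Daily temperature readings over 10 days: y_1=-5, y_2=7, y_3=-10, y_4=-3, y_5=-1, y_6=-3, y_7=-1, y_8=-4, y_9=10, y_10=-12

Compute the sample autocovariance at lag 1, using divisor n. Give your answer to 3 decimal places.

Mean ȳ = (-5 + 7 − 10 − 3 − 1 − 3 − 1 − 4 + 10 − 12)/10 = -2.2000
Σ_{t=1}^{9}(y_t−ȳ)(y_{t+1}−ȳ) = -237.8400
γ_1 = -237.8400 / 10 = -23.784

-23.784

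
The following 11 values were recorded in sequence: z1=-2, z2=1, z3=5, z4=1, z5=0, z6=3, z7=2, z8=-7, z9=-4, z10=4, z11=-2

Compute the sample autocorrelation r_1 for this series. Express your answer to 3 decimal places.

Mean z̄ = (-2 + 1 + 5 + 1 + 0 + 3 + 2 − 7 − 4 + 4 − 2)/11 = 0.0909
Numerator Σ_{t=1}^{10}(z_t−z̄)(z_{t+1}−z̄) = 3.5372
Denominator Σ(z_t−z̄)² = 128.9091
r_1 = 3.5372 / 128.9091 = 0.027

0.027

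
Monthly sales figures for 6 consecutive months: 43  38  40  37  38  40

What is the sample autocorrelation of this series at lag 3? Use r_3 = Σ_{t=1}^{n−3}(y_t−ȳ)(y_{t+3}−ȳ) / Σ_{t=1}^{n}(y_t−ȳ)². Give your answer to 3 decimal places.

Mean ȳ = (43 + 38 + 40 + 37 + 38 + 40)/6 = 39.3333
Deviations from mean: 3.6667, -1.3333, 0.6667, -2.3333, -1.3333, 0.6667
Σ(y_t−ȳ)(y_{t+3}−ȳ) = (-8.5556) + (1.7778) + (0.4444) = -6.3333
Denominator Σ(y_t−ȳ)² = 23.3333
r_3 = -6.3333 / 23.3333 = -0.271

-0.271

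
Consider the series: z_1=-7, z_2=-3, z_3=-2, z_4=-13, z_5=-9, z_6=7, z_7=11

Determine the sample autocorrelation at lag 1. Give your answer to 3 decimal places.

Mean z̄ = (-7 − 3 − 2 − 13 − 9 + 7 + 11)/7 = -2.2857
Σ(z_t−z̄)(z_{t+1}−z̄) = (3.3673) + (-0.2041) + (-3.0612) + (71.9388) + (-62.3469) + (123.3673) = 133.0612
Denominator Σ(z_t−z̄)² = 445.4286
r_1 = 133.0612 / 445.4286 = 0.299

0.299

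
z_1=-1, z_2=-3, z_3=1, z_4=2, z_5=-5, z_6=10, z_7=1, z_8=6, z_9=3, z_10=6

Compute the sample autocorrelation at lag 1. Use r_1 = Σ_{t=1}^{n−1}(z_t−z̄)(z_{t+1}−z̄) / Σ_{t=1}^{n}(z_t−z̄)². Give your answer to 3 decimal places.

-0.220

Mean z̄ = (-1 − 3 + 1 + 2 − 5 + 10 + 1 + 6 + 3 + 6)/10 = 2.0000
Numerator Σ_{t=1}^{9}(z_t−z̄)(z_{t+1}−z̄) = -40.0000
Denominator Σ(z_t−z̄)² = 182.0000
r_1 = -40.0000 / 182.0000 = -0.220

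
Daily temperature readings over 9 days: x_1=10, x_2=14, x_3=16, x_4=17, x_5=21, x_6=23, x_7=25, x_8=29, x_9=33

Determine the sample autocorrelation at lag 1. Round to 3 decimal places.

0.610

Mean x̄ = (10 + 14 + 16 + 17 + 21 + 23 + 25 + 29 + 33)/9 = 20.8889
Numerator Σ_{t=1}^{8}(x_t−x̄)(x_{t+1}−x̄) = 267.7654
Denominator Σ(x_t−x̄)² = 438.8889
r_1 = 267.7654 / 438.8889 = 0.610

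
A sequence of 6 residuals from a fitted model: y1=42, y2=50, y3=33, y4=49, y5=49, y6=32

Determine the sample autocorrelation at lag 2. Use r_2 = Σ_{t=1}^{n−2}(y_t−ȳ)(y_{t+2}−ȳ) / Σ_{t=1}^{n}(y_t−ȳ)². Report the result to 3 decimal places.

Mean ȳ = (42 + 50 + 33 + 49 + 49 + 32)/6 = 42.5000
Σ(y_t−ȳ)(y_{t+2}−ȳ) = (4.7500) + (48.7500) + (-61.7500) + (-68.2500) = -76.5000
Denominator Σ(y_t−ȳ)² = 341.5000
r_2 = -76.5000 / 341.5000 = -0.224

-0.224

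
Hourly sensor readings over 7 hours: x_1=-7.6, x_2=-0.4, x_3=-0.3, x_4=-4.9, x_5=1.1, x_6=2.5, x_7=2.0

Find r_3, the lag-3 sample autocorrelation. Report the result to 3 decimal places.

Mean x̄ = (-7.6 − 0.4 − 0.3 − 4.9 + 1.1 + 2.5 + 2.0)/7 = -1.0857
Σ(x_t−x̄)(x_{t+3}−x̄) = (24.8473) + (1.4988) + (2.8173) + (-11.7698) = 17.3937
Denominator Σ(x_t−x̄)² = 85.2286
r_3 = 17.3937 / 85.2286 = 0.204

0.204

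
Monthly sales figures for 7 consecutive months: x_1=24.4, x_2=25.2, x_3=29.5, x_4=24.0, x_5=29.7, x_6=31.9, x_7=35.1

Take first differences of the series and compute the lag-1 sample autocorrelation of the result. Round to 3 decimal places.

First differences Δx: 0.8, 4.3, -5.5, 5.7, 2.2, 3.2
Mean of differences = 1.7833
Numerator Σ(Δx_t−Δx̄)(Δx_{t+1}−Δx̄) = -47.1086
Denominator Σ(Δx_t−Δx̄)² = 77.8683
r_1(Δx) = -47.1086 / 77.8683 = -0.605

-0.605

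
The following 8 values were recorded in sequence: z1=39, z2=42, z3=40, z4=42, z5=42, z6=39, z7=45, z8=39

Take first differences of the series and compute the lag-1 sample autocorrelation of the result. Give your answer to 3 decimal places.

First differences Δz: 3, -2, 2, 0, -3, 6, -6
Mean of differences = 0.0000
Numerator Σ(Δz_t−Δz̄)(Δz_{t+1}−Δz̄) = -64.0000
Denominator Σ(Δz_t−Δz̄)² = 98.0000
r_1(Δz) = -64.0000 / 98.0000 = -0.653

-0.653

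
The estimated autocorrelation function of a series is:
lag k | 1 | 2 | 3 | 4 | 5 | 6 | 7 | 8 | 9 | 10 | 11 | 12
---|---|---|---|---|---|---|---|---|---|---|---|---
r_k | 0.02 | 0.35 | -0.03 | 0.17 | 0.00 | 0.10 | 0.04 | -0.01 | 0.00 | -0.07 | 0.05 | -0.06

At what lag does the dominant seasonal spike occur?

2

The largest autocorrelation is r_2 = 0.35, with a weaker echo at lag 4 (0.17); the remaining lags stay at or below 0.10.
The dominant spike at lag 2 indicates a seasonal period of 2.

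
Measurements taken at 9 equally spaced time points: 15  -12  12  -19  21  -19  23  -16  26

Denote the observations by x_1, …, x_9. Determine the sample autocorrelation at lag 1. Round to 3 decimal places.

Mean x̄ = (15 − 12 + 12 − 19 + 21 − 19 + 23 − 16 + 26)/9 = 3.4444
Numerator Σ_{t=1}^{8}(x_t−x̄)(x_{t+1}−x̄) = -2548.4198
Denominator Σ(x_t−x̄)² = 3030.2222
r_1 = -2548.4198 / 3030.2222 = -0.841

-0.841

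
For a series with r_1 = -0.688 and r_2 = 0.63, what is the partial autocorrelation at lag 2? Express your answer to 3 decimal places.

0.297

φ_{22} = (r_2 − r_1²) / (1 − r_1²)
r_1² = (-0.688)² = 0.473344
Numerator = 0.63 − 0.4733 = 0.1567; denominator = 1 − 0.4733 = 0.5267
φ_{22} = 0.1567 / 0.5267 = 0.297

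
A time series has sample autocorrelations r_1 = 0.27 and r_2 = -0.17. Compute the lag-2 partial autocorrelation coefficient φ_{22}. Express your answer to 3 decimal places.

φ_{22} = (r_2 − r_1²) / (1 − r_1²)
r_1² = (0.27)² = 0.0729
Numerator = -0.17 − 0.0729 = -0.2429; denominator = 1 − 0.0729 = 0.9271
φ_{22} = -0.2429 / 0.9271 = -0.262

-0.262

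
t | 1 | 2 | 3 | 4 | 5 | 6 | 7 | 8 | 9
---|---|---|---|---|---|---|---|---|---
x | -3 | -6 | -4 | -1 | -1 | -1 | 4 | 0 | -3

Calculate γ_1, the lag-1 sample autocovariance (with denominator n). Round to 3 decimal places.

Mean x̄ = (-3 − 6 − 4 − 1 − 1 − 1 + 4 + 0 − 3)/9 = -1.6667
Σ_{t=1}^{8}(x_t−x̄)(x_{t+1}−x̄) = 26.2222
γ_1 = 26.2222 / 9 = 2.914

2.914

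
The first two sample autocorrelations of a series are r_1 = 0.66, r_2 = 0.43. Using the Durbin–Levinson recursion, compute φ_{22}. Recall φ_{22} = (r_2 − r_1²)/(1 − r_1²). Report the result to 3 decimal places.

-0.010

φ_{22} = (r_2 − r_1²) / (1 − r_1²)
r_1² = (0.66)² = 0.4356
Numerator = 0.43 − 0.4356 = -0.0056; denominator = 1 − 0.4356 = 0.5644
φ_{22} = -0.0056 / 0.5644 = -0.010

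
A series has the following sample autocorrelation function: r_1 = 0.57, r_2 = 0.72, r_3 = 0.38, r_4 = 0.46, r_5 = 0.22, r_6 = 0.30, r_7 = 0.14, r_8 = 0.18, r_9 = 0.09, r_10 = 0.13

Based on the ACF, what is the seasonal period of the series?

2

The largest autocorrelation is r_2 = 0.72; the remaining lags stay at or below 0.57.
The dominant spike at lag 2 indicates a seasonal period of 2.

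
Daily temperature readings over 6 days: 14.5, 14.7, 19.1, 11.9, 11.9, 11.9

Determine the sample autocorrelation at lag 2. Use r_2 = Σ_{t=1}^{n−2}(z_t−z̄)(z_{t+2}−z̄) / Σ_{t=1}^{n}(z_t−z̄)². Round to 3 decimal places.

-0.131

Mean z̄ = (14.5 + 14.7 + 19.1 + 11.9 + 11.9 + 11.9)/6 = 14.0000
Numerator Σ_{t=1}^{4}(z_t−z̄)(z_{t+2}−z̄) = -5.2200
Denominator Σ(z_t−z̄)² = 39.9800
r_2 = -5.2200 / 39.9800 = -0.131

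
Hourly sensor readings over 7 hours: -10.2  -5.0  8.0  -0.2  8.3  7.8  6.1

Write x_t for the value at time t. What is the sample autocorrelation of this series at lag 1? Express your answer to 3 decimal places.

Mean x̄ = (-10.2 − 5.0 + 8.0 − 0.2 + 8.3 + 7.8 + 6.1)/7 = 2.1143
Numerator Σ_{t=1}^{6}(x_t−x̄)(x_{t+1}−x̄) = 75.6298
Denominator Σ(x_t−x̄)² = 328.7286
r_1 = 75.6298 / 328.7286 = 0.230

0.230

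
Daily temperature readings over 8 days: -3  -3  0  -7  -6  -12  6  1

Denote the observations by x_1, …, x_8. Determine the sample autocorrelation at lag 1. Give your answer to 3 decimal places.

Mean x̄ = (-3 − 3 + 0 − 7 − 6 − 12 + 6 + 1)/8 = -3.0000
Numerator Σ_{t=1}^{7}(x_t−x̄)(x_{t+1}−x̄) = -18.0000
Denominator Σ(x_t−x̄)² = 212.0000
r_1 = -18.0000 / 212.0000 = -0.085

-0.085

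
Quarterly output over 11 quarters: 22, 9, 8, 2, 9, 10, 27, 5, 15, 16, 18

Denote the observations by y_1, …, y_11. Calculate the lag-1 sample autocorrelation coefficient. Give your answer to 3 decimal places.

Mean ȳ = (22 + 9 + 8 + 2 + 9 + 10 + 27 + 5 + 15 + 16 + 18)/11 = 12.8182
Numerator Σ_{t=1}^{10}(y_t−ȳ)(y_{t+1}−ȳ) = -56.9421
Denominator Σ(y_t−ȳ)² = 565.6364
r_1 = -56.9421 / 565.6364 = -0.101

-0.101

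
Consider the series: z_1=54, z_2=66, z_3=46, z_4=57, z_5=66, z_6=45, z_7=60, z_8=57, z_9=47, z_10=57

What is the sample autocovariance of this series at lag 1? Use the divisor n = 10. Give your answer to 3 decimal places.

-29.025

Mean z̄ = (54 + 66 + 46 + 57 + 66 + 45 + 60 + 57 + 47 + 57)/10 = 55.5000
Σ_{t=1}^{9}(z_t−z̄)(z_{t+1}−z̄) = -290.2500
γ_1 = -290.2500 / 10 = -29.025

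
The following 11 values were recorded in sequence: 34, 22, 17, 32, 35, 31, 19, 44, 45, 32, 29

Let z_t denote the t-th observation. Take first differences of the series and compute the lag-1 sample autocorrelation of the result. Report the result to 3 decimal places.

-0.131

First differences Δz: -12, -5, 15, 3, -4, -12, 25, 1, -13, -3
Mean of differences = -0.5000
Numerator Σ(Δz_t−Δz̄)(Δz_{t+1}−Δz̄) = -178.2500
Denominator Σ(Δz_t−Δz̄)² = 1364.5000
r_1(Δz) = -178.2500 / 1364.5000 = -0.131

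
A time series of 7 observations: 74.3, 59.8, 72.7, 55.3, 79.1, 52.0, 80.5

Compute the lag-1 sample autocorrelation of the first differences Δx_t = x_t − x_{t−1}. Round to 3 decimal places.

-0.803

First differences Δx: -14.5, 12.9, -17.4, 23.8, -27.1, 28.5
Mean of differences = 1.0333
Numerator Σ(Δx_t−Δx̄)(Δx_{t+1}−Δx̄) = -2235.9678
Denominator Σ(Δx_t−Δx̄)² = 2786.1133
r_1(Δx) = -2235.9678 / 2786.1133 = -0.803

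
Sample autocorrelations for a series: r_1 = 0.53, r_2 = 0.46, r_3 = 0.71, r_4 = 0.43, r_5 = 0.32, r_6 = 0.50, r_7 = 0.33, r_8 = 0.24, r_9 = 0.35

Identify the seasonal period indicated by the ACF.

The largest autocorrelation is r_3 = 0.71; the remaining lags stay at or below 0.53. The elevated value at lag 1 (0.53), dropping to 0.46 at lag 2, reflects decaying short-term dependence rather than seasonality.
The dominant spike at lag 3 indicates a seasonal period of 3.

3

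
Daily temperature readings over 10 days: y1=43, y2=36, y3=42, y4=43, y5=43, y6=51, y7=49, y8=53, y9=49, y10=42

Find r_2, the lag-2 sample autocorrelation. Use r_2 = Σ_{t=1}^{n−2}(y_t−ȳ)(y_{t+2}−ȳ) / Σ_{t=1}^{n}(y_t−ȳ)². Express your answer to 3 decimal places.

Mean ȳ = (43 + 36 + 42 + 43 + 43 + 51 + 49 + 53 + 49 + 42)/10 = 45.1000
Numerator Σ_{t=1}^{8}(y_t−ȳ)(y_{t+2}−ȳ) = 48.8800
Denominator Σ(y_t−ȳ)² = 242.9000
r_2 = 48.8800 / 242.9000 = 0.201

0.201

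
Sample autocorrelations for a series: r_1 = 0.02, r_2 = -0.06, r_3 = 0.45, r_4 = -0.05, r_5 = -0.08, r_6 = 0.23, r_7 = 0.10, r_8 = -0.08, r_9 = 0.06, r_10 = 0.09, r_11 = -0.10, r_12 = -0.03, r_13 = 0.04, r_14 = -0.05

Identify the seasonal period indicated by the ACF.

3

The largest autocorrelation is r_3 = 0.45, with a weaker echo at lag 6 (0.23); the remaining lags stay at or below 0.10.
The dominant spike at lag 3 indicates a seasonal period of 3.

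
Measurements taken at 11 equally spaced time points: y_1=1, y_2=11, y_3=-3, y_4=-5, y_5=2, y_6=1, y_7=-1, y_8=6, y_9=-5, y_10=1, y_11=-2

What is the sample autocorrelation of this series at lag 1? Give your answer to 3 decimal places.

-0.281

Mean ȳ = (1 + 11 − 3 − 5 + 2 + 1 − 1 + 6 − 5 + 1 − 2)/11 = 0.5455
Numerator Σ_{t=1}^{10}(y_t−ȳ)(y_{t+1}−ȳ) = -63.1157
Denominator Σ(y_t−ȳ)² = 224.7273
r_1 = -63.1157 / 224.7273 = -0.281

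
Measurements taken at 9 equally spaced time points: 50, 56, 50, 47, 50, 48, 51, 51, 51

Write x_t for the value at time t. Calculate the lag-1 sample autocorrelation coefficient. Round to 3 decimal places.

-0.030

Mean x̄ = (50 + 56 + 50 + 47 + 50 + 48 + 51 + 51 + 51)/9 = 50.4444
Numerator Σ_{t=1}^{8}(x_t−x̄)(x_{t+1}−x̄) = -1.5309
Denominator Σ(x_t−x̄)² = 50.2222
r_1 = -1.5309 / 50.2222 = -0.030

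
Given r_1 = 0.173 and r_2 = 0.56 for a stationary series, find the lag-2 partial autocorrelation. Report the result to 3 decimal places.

0.546

φ_{22} = (r_2 − r_1²) / (1 − r_1²)
r_1² = (0.173)² = 0.029929
Numerator = 0.56 − 0.0299 = 0.5301; denominator = 1 − 0.0299 = 0.9701
φ_{22} = 0.5301 / 0.9701 = 0.546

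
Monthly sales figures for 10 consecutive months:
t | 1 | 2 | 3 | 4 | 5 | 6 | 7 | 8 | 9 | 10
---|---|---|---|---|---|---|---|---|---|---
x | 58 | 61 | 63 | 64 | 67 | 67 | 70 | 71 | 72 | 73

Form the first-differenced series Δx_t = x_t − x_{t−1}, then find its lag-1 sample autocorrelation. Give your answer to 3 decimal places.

First differences Δx: 3, 2, 1, 3, 0, 3, 1, 1, 1
Mean of differences = 1.6667
Numerator Σ(Δx_t−Δx̄)(Δx_{t+1}−Δx̄) = -5.1111
Denominator Σ(Δx_t−Δx̄)² = 10.0000
r_1(Δx) = -5.1111 / 10.0000 = -0.511

-0.511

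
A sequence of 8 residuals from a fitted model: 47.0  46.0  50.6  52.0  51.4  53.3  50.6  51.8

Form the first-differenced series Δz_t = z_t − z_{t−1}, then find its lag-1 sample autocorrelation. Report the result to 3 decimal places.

-0.362

First differences Δz: -1.0, 4.6, 1.4, -0.6, 1.9, -2.7, 1.2
Mean of differences = 0.6857
Numerator Σ(Δz_t−Δz̄)(Δz_{t+1}−Δz̄) = -12.1345
Denominator Σ(Δz_t−Δz̄)² = 33.5286
r_1(Δz) = -12.1345 / 33.5286 = -0.362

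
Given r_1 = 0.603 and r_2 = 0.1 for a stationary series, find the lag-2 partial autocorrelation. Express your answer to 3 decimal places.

φ_{22} = (r_2 − r_1²) / (1 − r_1²)
r_1² = (0.603)² = 0.363609
Numerator = 0.1 − 0.3636 = -0.2636; denominator = 1 − 0.3636 = 0.6364
φ_{22} = -0.2636 / 0.6364 = -0.414

-0.414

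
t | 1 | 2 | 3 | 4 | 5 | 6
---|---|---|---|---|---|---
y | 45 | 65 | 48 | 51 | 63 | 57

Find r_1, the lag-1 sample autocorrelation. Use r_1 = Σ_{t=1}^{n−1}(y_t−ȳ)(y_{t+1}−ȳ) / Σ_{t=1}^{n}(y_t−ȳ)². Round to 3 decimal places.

-0.471

Mean ȳ = (45 + 65 + 48 + 51 + 63 + 57)/6 = 54.8333
Deviations from mean: -9.8333, 10.1667, -6.8333, -3.8333, 8.1667, 2.1667
Σ(y_t−ȳ)(y_{t+1}−ȳ) = (-99.9722) + (-69.4722) + (26.1944) + (-31.3056) + (17.6944) = -156.8611
Denominator Σ(y_t−ȳ)² = 332.8333
r_1 = -156.8611 / 332.8333 = -0.471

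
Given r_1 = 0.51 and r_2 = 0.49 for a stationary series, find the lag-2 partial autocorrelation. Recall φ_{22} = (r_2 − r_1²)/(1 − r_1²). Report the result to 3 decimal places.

φ_{22} = (r_2 − r_1²) / (1 − r_1²)
r_1² = (0.51)² = 0.2601
Numerator = 0.49 − 0.2601 = 0.2299; denominator = 1 − 0.2601 = 0.7399
φ_{22} = 0.2299 / 0.7399 = 0.311

0.311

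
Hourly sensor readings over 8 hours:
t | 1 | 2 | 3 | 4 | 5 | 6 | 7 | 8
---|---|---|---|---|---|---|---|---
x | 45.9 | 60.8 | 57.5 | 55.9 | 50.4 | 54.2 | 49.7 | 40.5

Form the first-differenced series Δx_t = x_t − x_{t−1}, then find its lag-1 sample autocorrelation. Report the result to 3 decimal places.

-0.107

First differences Δx: 14.9, -3.3, -1.6, -5.5, 3.8, -4.5, -9.2
Mean of differences = -0.7714
Numerator Σ(Δx_t−Δx̄)(Δx_{t+1}−Δx̄) = -40.8480
Denominator Σ(Δx_t−Δx̄)² = 380.8743
r_1(Δx) = -40.8480 / 380.8743 = -0.107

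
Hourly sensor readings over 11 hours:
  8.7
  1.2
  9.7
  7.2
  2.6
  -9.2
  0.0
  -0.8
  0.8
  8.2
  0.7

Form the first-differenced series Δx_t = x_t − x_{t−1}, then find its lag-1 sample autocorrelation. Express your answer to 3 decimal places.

First differences Δx: -7.5, 8.5, -2.5, -4.6, -11.8, 9.2, -0.8, 1.6, 7.4, -7.5
Mean of differences = -0.8000
Numerator Σ(Δx_t−Δx̄)(Δx_{t+1}−Δx̄) = -175.1200
Denominator Σ(Δx_t−Δx̄)² = 487.6000
r_1(Δx) = -175.1200 / 487.6000 = -0.359

-0.359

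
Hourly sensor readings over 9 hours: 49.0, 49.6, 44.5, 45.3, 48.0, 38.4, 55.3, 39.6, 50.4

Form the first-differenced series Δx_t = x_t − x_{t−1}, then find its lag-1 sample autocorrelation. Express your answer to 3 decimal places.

-0.808

First differences Δx: 0.6, -5.1, 0.8, 2.7, -9.6, 16.9, -15.7, 10.8
Mean of differences = 0.1750
Numerator Σ(Δx_t−Δx̄)(Δx_{t+1}−Δx̄) = -626.3106
Denominator Σ(Δx_t−Δx̄)² = 774.9550
r_1(Δx) = -626.3106 / 774.9550 = -0.808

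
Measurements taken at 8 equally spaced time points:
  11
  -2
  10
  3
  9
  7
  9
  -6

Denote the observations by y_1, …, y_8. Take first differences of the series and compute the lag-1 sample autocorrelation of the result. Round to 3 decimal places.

First differences Δy: -13, 12, -7, 6, -2, 2, -15
Mean of differences = -2.4286
Numerator Σ(Δy_t−Δȳ)(Δy_{t+1}−Δȳ) = -307.1837
Denominator Σ(Δy_t−Δȳ)² = 589.7143
r_1(Δy) = -307.1837 / 589.7143 = -0.521

-0.521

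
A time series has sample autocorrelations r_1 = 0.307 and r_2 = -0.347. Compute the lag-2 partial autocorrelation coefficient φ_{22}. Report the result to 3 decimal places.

-0.487

φ_{22} = (r_2 − r_1²) / (1 − r_1²)
r_1² = (0.307)² = 0.094249
Numerator = -0.347 − 0.0942 = -0.4412; denominator = 1 − 0.0942 = 0.9058
φ_{22} = -0.4412 / 0.9058 = -0.487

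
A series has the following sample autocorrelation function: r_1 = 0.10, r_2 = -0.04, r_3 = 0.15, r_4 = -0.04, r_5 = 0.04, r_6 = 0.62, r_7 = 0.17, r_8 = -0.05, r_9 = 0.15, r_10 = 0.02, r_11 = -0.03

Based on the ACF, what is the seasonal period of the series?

6

The largest autocorrelation is r_6 = 0.62; the remaining lags stay at or below 0.17.
The dominant spike at lag 6 indicates a seasonal period of 6.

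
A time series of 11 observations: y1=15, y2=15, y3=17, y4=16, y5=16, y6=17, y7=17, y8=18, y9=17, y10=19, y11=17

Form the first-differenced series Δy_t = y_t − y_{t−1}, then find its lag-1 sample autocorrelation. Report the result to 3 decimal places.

-0.631

First differences Δy: 0, 2, -1, 0, 1, 0, 1, -1, 2, -2
Mean of differences = 0.2000
Numerator Σ(Δy_t−Δȳ)(Δy_{t+1}−Δȳ) = -9.8400
Denominator Σ(Δy_t−Δȳ)² = 15.6000
r_1(Δy) = -9.8400 / 15.6000 = -0.631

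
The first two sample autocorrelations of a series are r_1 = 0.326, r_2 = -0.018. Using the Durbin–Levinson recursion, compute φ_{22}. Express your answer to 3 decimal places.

-0.139

φ_{22} = (r_2 − r_1²) / (1 − r_1²)
r_1² = (0.326)² = 0.106276
Numerator = -0.018 − 0.1063 = -0.1243; denominator = 1 − 0.1063 = 0.8937
φ_{22} = -0.1243 / 0.8937 = -0.139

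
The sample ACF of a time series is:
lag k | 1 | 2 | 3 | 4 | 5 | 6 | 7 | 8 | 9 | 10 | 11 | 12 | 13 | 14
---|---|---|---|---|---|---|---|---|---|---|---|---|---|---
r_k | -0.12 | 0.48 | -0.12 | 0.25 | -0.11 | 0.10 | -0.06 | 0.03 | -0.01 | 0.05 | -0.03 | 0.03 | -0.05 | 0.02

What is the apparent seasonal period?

2

The largest autocorrelation is r_2 = 0.48, with a weaker echo at lag 4 (0.25); the remaining lags stay at or below 0.10.
The dominant spike at lag 2 indicates a seasonal period of 2.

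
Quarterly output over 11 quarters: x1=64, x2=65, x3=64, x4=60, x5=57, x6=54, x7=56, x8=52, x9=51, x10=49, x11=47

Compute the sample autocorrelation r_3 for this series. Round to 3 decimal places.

Mean x̄ = (64 + 65 + 64 + 60 + 57 + 54 + 56 + 52 + 51 + 49 + 47)/11 = 56.2727
Numerator Σ_{t=1}^{8}(x_t−x̄)(x_{t+3}−x̄) = 67.0496
Denominator Σ(x_t−x̄)² = 400.1818
r_3 = 67.0496 / 400.1818 = 0.168

0.168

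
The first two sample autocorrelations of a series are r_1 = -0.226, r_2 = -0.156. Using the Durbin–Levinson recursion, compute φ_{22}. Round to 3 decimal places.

φ_{22} = (r_2 − r_1²) / (1 − r_1²)
r_1² = (-0.226)² = 0.051076
Numerator = -0.156 − 0.0511 = -0.2071; denominator = 1 − 0.0511 = 0.9489
φ_{22} = -0.2071 / 0.9489 = -0.218

-0.218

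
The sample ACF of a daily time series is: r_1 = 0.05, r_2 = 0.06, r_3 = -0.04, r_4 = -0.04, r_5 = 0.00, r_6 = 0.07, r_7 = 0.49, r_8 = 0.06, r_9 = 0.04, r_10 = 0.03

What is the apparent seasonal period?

The largest autocorrelation is r_7 = 0.49; the remaining lags stay at or below 0.07.
The dominant spike at lag 7 indicates a seasonal period of 7.

7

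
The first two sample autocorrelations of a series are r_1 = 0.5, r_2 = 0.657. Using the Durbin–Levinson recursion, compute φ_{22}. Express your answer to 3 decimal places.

φ_{22} = (r_2 − r_1²) / (1 − r_1²)
r_1² = (0.5)² = 0.25
Numerator = 0.657 − 0.2500 = 0.4070; denominator = 1 − 0.2500 = 0.7500
φ_{22} = 0.4070 / 0.7500 = 0.543

0.543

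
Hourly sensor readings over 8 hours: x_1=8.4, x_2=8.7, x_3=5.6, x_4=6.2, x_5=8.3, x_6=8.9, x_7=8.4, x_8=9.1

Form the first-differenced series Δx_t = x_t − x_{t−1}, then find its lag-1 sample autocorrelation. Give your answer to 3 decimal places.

First differences Δx: 0.3, -3.1, 0.6, 2.1, 0.6, -0.5, 0.7
Mean of differences = 0.1000
Numerator Σ(Δx_t−Δx̄)(Δx_{t+1}−Δx̄) = -0.9000
Denominator Σ(Δx_t−Δx̄)² = 15.5000
r_1(Δx) = -0.9000 / 15.5000 = -0.058

-0.058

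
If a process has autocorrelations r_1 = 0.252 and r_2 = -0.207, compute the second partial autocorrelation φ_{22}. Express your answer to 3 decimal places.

-0.289

φ_{22} = (r_2 − r_1²) / (1 − r_1²)
r_1² = (0.252)² = 0.063504
Numerator = -0.207 − 0.0635 = -0.2705; denominator = 1 − 0.0635 = 0.9365
φ_{22} = -0.2705 / 0.9365 = -0.289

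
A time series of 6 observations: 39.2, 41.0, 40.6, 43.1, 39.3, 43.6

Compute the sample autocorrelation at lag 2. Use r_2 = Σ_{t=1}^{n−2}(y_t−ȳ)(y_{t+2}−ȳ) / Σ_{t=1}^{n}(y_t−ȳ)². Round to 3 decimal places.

Mean ȳ = (39.2 + 41.0 + 40.6 + 43.1 + 39.3 + 43.6)/6 = 41.1333
Deviations from mean: -1.9333, -0.1333, -0.5333, 1.9667, -1.8333, 2.4667
Numerator Σ_{t=1}^{4}(y_t−ȳ)(y_{t+2}−ȳ) = 6.5978
Denominator Σ(y_t−ȳ)² = 17.3533
r_2 = 6.5978 / 17.3533 = 0.380

0.380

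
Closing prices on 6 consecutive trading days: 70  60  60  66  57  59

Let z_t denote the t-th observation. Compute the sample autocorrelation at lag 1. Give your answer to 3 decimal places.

-0.205

Mean z̄ = (70 + 60 + 60 + 66 + 57 + 59)/6 = 62.0000
Deviations from mean: 8.0000, -2.0000, -2.0000, 4.0000, -5.0000, -3.0000
Numerator Σ_{t=1}^{5}(z_t−z̄)(z_{t+1}−z̄) = -25.0000
Denominator Σ(z_t−z̄)² = 122.0000
r_1 = -25.0000 / 122.0000 = -0.205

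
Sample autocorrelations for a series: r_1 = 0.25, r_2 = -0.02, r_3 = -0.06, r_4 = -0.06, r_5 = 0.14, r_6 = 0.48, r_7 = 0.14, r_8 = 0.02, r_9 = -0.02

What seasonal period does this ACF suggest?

6

The largest autocorrelation is r_6 = 0.48; the remaining lags stay at or below 0.25.
The dominant spike at lag 6 indicates a seasonal period of 6.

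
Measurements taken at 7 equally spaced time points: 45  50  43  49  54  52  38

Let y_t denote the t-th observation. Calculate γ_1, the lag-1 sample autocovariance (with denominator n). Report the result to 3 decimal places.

Mean ȳ = (45 + 50 + 43 + 49 + 54 + 52 + 38)/7 = 47.2857
Σ_{t=1}^{6}(y_t−ȳ)(y_{t+1}−ȳ) = -25.7959
γ_1 = -25.7959 / 7 = -3.685

-3.685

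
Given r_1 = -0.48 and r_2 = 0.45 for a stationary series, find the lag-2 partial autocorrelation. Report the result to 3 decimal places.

φ_{22} = (r_2 − r_1²) / (1 − r_1²)
r_1² = (-0.48)² = 0.2304
Numerator = 0.45 − 0.2304 = 0.2196; denominator = 1 − 0.2304 = 0.7696
φ_{22} = 0.2196 / 0.7696 = 0.285

0.285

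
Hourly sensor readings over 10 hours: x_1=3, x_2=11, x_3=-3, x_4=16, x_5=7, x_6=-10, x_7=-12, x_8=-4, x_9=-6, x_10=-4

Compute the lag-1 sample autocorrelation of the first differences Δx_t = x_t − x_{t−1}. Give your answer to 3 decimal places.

-0.388

First differences Δx: 8, -14, 19, -9, -17, -2, 8, -2, 2
Mean of differences = -0.7778
Numerator Σ(Δx_t−Δx̄)(Δx_{t+1}−Δx̄) = -411.8272
Denominator Σ(Δx_t−Δx̄)² = 1061.5556
r_1(Δx) = -411.8272 / 1061.5556 = -0.388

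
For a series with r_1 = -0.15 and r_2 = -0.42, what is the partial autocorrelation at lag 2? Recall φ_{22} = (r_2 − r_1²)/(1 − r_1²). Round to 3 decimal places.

-0.453

φ_{22} = (r_2 − r_1²) / (1 − r_1²)
r_1² = (-0.15)² = 0.0225
Numerator = -0.42 − 0.0225 = -0.4425; denominator = 1 − 0.0225 = 0.9775
φ_{22} = -0.4425 / 0.9775 = -0.453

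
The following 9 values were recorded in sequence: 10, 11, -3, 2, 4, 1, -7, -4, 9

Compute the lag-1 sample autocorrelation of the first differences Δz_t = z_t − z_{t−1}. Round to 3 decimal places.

-0.090

First differences Δz: 1, -14, 5, 2, -3, -8, 3, 13
Mean of differences = -0.1250
Numerator Σ(Δz_t−Δz̄)(Δz_{t+1}−Δz̄) = -42.8906
Denominator Σ(Δz_t−Δz̄)² = 476.8750
r_1(Δz) = -42.8906 / 476.8750 = -0.090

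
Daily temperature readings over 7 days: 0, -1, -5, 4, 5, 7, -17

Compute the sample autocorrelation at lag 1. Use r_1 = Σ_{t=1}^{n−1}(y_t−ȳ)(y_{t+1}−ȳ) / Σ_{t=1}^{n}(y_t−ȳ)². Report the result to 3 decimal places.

-0.176

Mean ȳ = (0 − 1 − 5 + 4 + 5 + 7 − 17)/7 = -1.0000
Σ(y_t−ȳ)(y_{t+1}−ȳ) = (0.0000) + (0.0000) + (-20.0000) + (30.0000) + (48.0000) + (-128.0000) = -70.0000
Denominator Σ(y_t−ȳ)² = 398.0000
r_1 = -70.0000 / 398.0000 = -0.176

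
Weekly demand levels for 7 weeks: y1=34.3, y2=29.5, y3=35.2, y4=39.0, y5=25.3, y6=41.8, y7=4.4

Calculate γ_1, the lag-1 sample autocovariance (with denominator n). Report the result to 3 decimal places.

Mean ȳ = (34.3 + 29.5 + 35.2 + 39.0 + 25.3 + 41.8 + 4.4)/7 = 29.9286
Deviations: 4.3714, -0.4286, 5.2714, 9.0714, -4.6286, 11.8714, -25.5286
Σ_{t=1}^{6}(y_t−ȳ)(y_{t+1}−ȳ) = -356.3094
γ_1 = -356.3094 / 7 = -50.901

-50.901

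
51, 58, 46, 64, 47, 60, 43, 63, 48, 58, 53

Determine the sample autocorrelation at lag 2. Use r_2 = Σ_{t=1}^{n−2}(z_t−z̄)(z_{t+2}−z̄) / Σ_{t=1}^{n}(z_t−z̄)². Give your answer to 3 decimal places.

0.789

Mean z̄ = (51 + 58 + 46 + 64 + 47 + 60 + 43 + 63 + 48 + 58 + 53)/11 = 53.7273
Numerator Σ_{t=1}^{9}(z_t−z̄)(z_{t+2}−z̄) = 416.9421
Denominator Σ(z_t−z̄)² = 528.1818
r_2 = 416.9421 / 528.1818 = 0.789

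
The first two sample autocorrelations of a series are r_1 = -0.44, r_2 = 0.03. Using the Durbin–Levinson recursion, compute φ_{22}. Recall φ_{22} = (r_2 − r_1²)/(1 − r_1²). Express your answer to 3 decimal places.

-0.203

φ_{22} = (r_2 − r_1²) / (1 − r_1²)
r_1² = (-0.44)² = 0.1936
Numerator = 0.03 − 0.1936 = -0.1636; denominator = 1 − 0.1936 = 0.8064
φ_{22} = -0.1636 / 0.8064 = -0.203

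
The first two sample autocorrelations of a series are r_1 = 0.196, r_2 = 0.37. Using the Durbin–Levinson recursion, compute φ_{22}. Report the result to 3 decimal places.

0.345

φ_{22} = (r_2 − r_1²) / (1 − r_1²)
r_1² = (0.196)² = 0.038416
Numerator = 0.37 − 0.0384 = 0.3316; denominator = 1 − 0.0384 = 0.9616
φ_{22} = 0.3316 / 0.9616 = 0.345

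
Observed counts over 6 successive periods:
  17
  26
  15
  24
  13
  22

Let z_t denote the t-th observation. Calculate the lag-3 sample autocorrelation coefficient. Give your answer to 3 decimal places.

Mean z̄ = (17 + 26 + 15 + 24 + 13 + 22)/6 = 19.5000
Deviations from mean: -2.5000, 6.5000, -4.5000, 4.5000, -6.5000, 2.5000
Σ(z_t−z̄)(z_{t+3}−z̄) = (-11.2500) + (-42.2500) + (-11.2500) = -64.7500
Denominator Σ(z_t−z̄)² = 137.5000
r_3 = -64.7500 / 137.5000 = -0.471

-0.471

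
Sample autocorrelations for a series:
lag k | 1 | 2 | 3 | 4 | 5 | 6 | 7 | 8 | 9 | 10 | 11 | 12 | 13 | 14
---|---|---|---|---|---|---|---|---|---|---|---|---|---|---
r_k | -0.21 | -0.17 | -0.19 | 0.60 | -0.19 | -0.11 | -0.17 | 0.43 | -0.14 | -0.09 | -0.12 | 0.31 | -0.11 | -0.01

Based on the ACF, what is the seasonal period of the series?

The largest autocorrelation is r_4 = 0.60, with weaker echoes at lags 8 (0.43) and 12 (0.31); the remaining lags stay at or below -0.01.
The dominant spike at lag 4 indicates a seasonal period of 4.

4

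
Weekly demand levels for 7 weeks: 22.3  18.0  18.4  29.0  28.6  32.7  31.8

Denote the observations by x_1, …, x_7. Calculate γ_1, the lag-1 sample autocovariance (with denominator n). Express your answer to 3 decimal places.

18.726

Mean x̄ = (22.3 + 18.0 + 18.4 + 29.0 + 28.6 + 32.7 + 31.8)/7 = 25.8286
Deviations: -3.5286, -7.8286, -7.4286, 3.1714, 2.7714, 6.8714, 5.9714
Σ_{t=1}^{6}(x_t−x̄)(x_{t+1}−x̄) = 131.0849
γ_1 = 131.0849 / 7 = 18.726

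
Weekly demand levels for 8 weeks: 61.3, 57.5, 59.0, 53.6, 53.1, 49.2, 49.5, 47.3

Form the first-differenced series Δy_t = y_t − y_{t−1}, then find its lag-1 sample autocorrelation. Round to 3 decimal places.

First differences Δy: -3.8, 1.5, -5.4, -0.5, -3.9, 0.3, -2.2
Mean of differences = -2.0000
Numerator Σ(Δy_t−Δȳ)(Δy_{t+1}−Δȳ) = -30.9800
Denominator Σ(Δy_t−Δȳ)² = 38.2400
r_1(Δy) = -30.9800 / 38.2400 = -0.810

-0.810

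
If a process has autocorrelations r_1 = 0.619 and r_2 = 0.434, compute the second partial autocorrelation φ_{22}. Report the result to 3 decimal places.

0.082

φ_{22} = (r_2 − r_1²) / (1 − r_1²)
r_1² = (0.619)² = 0.383161
Numerator = 0.434 − 0.3832 = 0.0508; denominator = 1 − 0.3832 = 0.6168
φ_{22} = 0.0508 / 0.6168 = 0.082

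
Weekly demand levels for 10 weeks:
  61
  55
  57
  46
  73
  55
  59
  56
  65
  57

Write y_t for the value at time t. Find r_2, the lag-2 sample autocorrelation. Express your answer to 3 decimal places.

Mean ȳ = (61 + 55 + 57 + 46 + 73 + 55 + 59 + 56 + 65 + 57)/10 = 58.4000
Numerator Σ_{t=1}^{8}(y_t−ȳ)(y_{t+2}−ȳ) = 84.4800
Denominator Σ(y_t−ȳ)² = 450.4000
r_2 = 84.4800 / 450.4000 = 0.188

0.188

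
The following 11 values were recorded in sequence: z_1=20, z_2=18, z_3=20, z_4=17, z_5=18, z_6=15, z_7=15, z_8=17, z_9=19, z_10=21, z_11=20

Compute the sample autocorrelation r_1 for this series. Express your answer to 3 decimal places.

0.440

Mean z̄ = (20 + 18 + 20 + 17 + 18 + 15 + 15 + 17 + 19 + 21 + 20)/11 = 18.1818
Numerator Σ_{t=1}^{10}(z_t−z̄)(z_{t+1}−z̄) = 18.3306
Denominator Σ(z_t−z̄)² = 41.6364
r_1 = 18.3306 / 41.6364 = 0.440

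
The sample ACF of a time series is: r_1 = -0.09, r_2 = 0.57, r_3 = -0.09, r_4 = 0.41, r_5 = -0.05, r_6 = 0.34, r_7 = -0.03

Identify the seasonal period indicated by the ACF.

2

The largest autocorrelation is r_2 = 0.57, with weaker echoes at lags 4 (0.41) and 6 (0.34); the remaining lags stay at or below -0.03.
The dominant spike at lag 2 indicates a seasonal period of 2.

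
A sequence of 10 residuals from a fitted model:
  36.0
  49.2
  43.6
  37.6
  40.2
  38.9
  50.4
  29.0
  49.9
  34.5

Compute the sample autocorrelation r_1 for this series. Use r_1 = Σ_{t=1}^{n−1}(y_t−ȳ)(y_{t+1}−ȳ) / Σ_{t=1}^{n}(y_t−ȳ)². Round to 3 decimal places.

Mean ȳ = (36.0 + 49.2 + 43.6 + 37.6 + 40.2 + 38.9 + 50.4 + 29.0 + 49.9 + 34.5)/10 = 40.9300
Numerator Σ_{t=1}^{9}(y_t−ȳ)(y_{t+1}−ȳ) = -320.5589
Denominator Σ(y_t−ȳ)² = 469.3810
r_1 = -320.5589 / 469.3810 = -0.683

-0.683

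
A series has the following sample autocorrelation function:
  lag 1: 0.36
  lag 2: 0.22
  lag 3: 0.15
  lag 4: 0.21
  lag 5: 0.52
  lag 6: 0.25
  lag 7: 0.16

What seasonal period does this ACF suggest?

5

The largest autocorrelation is r_5 = 0.52; the remaining lags stay at or below 0.36. The elevated value at lag 1 (0.36), dropping to 0.22 at lag 2, reflects decaying short-term dependence rather than seasonality.
The dominant spike at lag 5 indicates a seasonal period of 5.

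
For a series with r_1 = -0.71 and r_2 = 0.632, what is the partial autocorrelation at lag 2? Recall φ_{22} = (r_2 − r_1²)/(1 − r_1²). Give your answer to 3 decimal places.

φ_{22} = (r_2 − r_1²) / (1 − r_1²)
r_1² = (-0.71)² = 0.5041
Numerator = 0.632 − 0.5041 = 0.1279; denominator = 1 − 0.5041 = 0.4959
φ_{22} = 0.1279 / 0.4959 = 0.258

0.258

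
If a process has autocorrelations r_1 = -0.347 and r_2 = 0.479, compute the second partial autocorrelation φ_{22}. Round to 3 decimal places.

0.408

φ_{22} = (r_2 − r_1²) / (1 − r_1²)
r_1² = (-0.347)² = 0.120409
Numerator = 0.479 − 0.1204 = 0.3586; denominator = 1 − 0.1204 = 0.8796
φ_{22} = 0.3586 / 0.8796 = 0.408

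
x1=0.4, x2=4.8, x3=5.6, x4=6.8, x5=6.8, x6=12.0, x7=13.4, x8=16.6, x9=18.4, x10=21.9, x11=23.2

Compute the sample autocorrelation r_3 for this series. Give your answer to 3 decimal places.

0.230

Mean x̄ = (0.4 + 4.8 + 5.6 + 6.8 + 6.8 + 12.0 + 13.4 + 16.6 + 18.4 + 21.9 + 23.2)/11 = 11.8091
Numerator Σ_{t=1}^{8}(x_t−x̄)(x_{t+3}−x̄) = 130.9907
Denominator Σ(x_t−x̄)² = 568.5691
r_3 = 130.9907 / 568.5691 = 0.230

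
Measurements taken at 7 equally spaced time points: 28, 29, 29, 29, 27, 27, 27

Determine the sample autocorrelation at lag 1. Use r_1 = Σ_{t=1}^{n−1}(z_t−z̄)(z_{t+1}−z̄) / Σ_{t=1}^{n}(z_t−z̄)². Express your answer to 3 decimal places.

0.500

Mean z̄ = (28 + 29 + 29 + 29 + 27 + 27 + 27)/7 = 28.0000
Numerator Σ_{t=1}^{6}(z_t−z̄)(z_{t+1}−z̄) = 3.0000
Denominator Σ(z_t−z̄)² = 6.0000
r_1 = 3.0000 / 6.0000 = 0.500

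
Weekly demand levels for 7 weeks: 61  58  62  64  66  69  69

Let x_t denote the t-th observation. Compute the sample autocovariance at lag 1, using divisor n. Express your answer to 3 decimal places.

Mean x̄ = (61 + 58 + 62 + 64 + 66 + 69 + 69)/7 = 64.1429
Deviations: -3.1429, -6.1429, -2.1429, -0.1429, 1.8571, 4.8571, 4.8571
Σ_{t=1}^{6}(x_t−x̄)(x_{t+1}−x̄) = 65.1224
γ_1 = 65.1224 / 7 = 9.303

9.303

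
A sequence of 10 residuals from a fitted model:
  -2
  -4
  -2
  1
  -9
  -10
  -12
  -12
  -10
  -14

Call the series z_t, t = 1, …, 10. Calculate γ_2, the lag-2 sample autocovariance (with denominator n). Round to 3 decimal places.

Mean z̄ = (-2 − 4 − 2 + 1 − 9 − 10 − 12 − 12 − 10 − 14)/10 = -7.4000
Σ_{t=1}^{8}(z_t−z̄)(z_{t+2}−z̄) = 88.8800
γ_2 = 88.8800 / 10 = 8.888

8.888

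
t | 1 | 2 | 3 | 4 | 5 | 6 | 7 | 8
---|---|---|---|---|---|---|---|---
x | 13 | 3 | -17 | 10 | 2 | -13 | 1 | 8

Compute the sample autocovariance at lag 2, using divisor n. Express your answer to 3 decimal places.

-55.348

Mean x̄ = (13 + 3 − 17 + 10 + 2 − 13 + 1 + 8)/8 = 0.8750
Deviations: 12.1250, 2.1250, -17.8750, 9.1250, 1.1250, -13.8750, 0.1250, 7.1250
Σ_{t=1}^{6}(x_t−x̄)(x_{t+2}−x̄) = -442.7813
γ_2 = -442.7813 / 8 = -55.348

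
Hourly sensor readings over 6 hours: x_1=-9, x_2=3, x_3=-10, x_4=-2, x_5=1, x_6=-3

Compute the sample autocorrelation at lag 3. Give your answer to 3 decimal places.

Mean x̄ = (-9 + 3 − 10 − 2 + 1 − 3)/6 = -3.3333
Numerator Σ_{t=1}^{3}(x_t−x̄)(x_{t+3}−x̄) = 17.6667
Denominator Σ(x_t−x̄)² = 137.3333
r_3 = 17.6667 / 137.3333 = 0.129

0.129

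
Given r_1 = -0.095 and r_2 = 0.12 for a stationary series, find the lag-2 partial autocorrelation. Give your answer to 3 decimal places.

φ_{22} = (r_2 − r_1²) / (1 − r_1²)
r_1² = (-0.095)² = 0.009025
Numerator = 0.12 − 0.0090 = 0.1110; denominator = 1 − 0.0090 = 0.9910
φ_{22} = 0.1110 / 0.9910 = 0.112

0.112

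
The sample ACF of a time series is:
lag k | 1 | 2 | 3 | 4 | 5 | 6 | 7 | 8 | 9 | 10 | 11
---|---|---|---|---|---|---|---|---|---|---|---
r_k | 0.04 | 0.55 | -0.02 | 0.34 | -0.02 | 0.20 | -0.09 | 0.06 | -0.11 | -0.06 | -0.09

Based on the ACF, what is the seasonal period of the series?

2

The largest autocorrelation is r_2 = 0.55, with weaker echoes at lags 4 (0.34) and 6 (0.20); the remaining lags stay at or below 0.06.
The dominant spike at lag 2 indicates a seasonal period of 2.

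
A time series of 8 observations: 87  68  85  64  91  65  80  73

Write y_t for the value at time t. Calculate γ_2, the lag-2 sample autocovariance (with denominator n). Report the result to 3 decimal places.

69.199

Mean ȳ = (87 + 68 + 85 + 64 + 91 + 65 + 80 + 73)/8 = 76.6250
Σ_{t=1}^{6}(y_t−ȳ)(y_{t+2}−ȳ) = 553.5938
γ_2 = 553.5938 / 8 = 69.199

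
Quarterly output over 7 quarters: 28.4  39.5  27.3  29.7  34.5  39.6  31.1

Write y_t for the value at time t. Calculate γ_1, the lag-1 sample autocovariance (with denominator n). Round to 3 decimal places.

Mean ȳ = (28.4 + 39.5 + 27.3 + 29.7 + 34.5 + 39.6 + 31.1)/7 = 32.8714
Deviations: -4.4714, 6.6286, -5.5714, -3.1714, 1.6286, 6.7286, -1.7714
Σ_{t=1}^{6}(y_t−ȳ)(y_{t+1}−ȳ) = -55.0265
γ_1 = -55.0265 / 7 = -7.861

-7.861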